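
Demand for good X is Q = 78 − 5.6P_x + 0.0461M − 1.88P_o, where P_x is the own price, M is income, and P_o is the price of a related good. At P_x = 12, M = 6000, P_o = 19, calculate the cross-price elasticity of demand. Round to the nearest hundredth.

Substituting, Q = 78 − 5.6(12) + 0.0461(6000) − 1.88(19) = 78 − 67.2 + 276.6 − 35.72 = 251.68.
∂Q/∂P_o = −1.88, so E_xy = -1.88·(19/251.68) ≈ -0.14.
E_xy < 0: the goods are complements.

-0.14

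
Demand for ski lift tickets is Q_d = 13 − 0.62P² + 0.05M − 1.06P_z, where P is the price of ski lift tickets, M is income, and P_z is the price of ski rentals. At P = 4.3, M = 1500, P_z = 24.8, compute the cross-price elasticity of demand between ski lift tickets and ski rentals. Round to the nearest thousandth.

At the given point, Q_d = 13 − 0.62(4.3)² + 0.05(1500) − 1.06(24.8) = 13 − 11.4638 + 75 − 26.288 = 50.2482.
∂Q_d/∂P_z = −1.06, so E_xy = -1.06·(24.8/50.2482) ≈ -0.523.
E_xy < 0: the goods are complements.

-0.523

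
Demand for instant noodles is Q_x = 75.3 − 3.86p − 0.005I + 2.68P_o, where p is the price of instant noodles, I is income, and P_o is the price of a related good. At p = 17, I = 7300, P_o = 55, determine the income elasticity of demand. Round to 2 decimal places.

First evaluate Q_x: 75.3 − 3.86(17) − 0.005(7300) + 2.68(55) = 75.3 − 65.62 − 36.5 + 147.4 = 120.58.
∂Q_x/∂I = −0.005, so E_I = -0.005·(7300/120.58) ≈ -0.30.
E_I < 0: inferior good.

-0.30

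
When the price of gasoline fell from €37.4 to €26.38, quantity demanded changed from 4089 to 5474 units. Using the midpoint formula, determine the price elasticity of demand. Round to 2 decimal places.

-0.84

%ΔQ = (5474 − 4089)/[(4089 + 5474)/2] = 1385/4781.5 ≈ 0.2897.
%ΔP = (26.38 − 37.4)/[(37.4 + 26.38)/2] = -11.02/31.89 ≈ -0.3456.
Arc elasticity E = %ΔQ/%ΔP ≈ 0.2897/-0.3456 ≈ -0.84.
|E| < 1: demand is inelastic over this range.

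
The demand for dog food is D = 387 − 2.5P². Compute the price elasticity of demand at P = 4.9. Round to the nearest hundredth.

-0.37

At P = 4.9, D = 326.975.
dD/dP = −2·2.5·P = −24.5.
Point elasticity E = (dD/dP)·(P/D) = -24.5 × 4.9/326.975 ≈ -0.37.
|E| < 1, so demand is inelastic at this price.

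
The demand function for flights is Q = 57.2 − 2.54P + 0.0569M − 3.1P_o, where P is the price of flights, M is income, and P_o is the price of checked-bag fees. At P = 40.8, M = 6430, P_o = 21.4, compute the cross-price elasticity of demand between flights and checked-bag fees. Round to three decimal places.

-0.262

At the given point, Q = 57.2 − 2.54(40.8) + 0.0569(6430) − 3.1(21.4) = 57.2 − 103.632 + 365.867 − 66.34 = 253.095.
∂Q/∂P_o = −3.1, so E_xy = -3.1·(21.4/253.095) ≈ -0.262.
E_xy < 0: the goods are complements.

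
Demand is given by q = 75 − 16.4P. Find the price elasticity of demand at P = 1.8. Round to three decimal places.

At P = 1.8, q = 45.48.
dq/dP = −16.4.
Point elasticity E = (dq/dP)·(P/q) = -16.4 × 1.8/45.48 ≈ -0.649.
|E| < 1, so demand is inelastic at this price.

-0.649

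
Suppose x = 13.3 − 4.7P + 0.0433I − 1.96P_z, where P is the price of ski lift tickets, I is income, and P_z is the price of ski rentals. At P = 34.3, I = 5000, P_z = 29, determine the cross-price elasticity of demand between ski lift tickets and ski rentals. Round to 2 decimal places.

Evaluating quantity at (P, I, P_z) gives x = 13.3 − 4.7(34.3) + 0.0433(5000) − 1.96(29) = 13.3 − 161.21 + 216.5 − 56.84 = 11.75.
∂x/∂P_z = −1.96, so E_xy = -1.96·(29/11.75) ≈ -4.84.
E_xy < 0: the goods are complements.

-4.84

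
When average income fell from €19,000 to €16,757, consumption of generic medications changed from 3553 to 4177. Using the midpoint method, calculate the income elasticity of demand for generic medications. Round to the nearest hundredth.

-1.29

%ΔQ = (4177 − 3553)/[(3553+4177)/2] = 624/3865 ≈ 0.1614.
%ΔI = (16,757 − 19,000)/[(19,000+16,757)/2] = -2243/17878.5 ≈ -0.1255.
E_I = %ΔQ/%ΔI ≈ -1.29.
E_I < 0: inferior good.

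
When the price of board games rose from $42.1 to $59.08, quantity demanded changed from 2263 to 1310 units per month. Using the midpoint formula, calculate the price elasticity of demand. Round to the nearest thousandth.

-1.589

%ΔQ = (1310 − 2263)/[(2263 + 1310)/2] = -953/1786.5 ≈ -0.5334.
%ΔP = (59.08 − 42.1)/[(42.1 + 59.08)/2] = 16.98/50.59 ≈ 0.3356.
Arc elasticity E = %ΔQ/%ΔP ≈ -0.5334/0.3356 ≈ -1.589.
|E| > 1: demand is elastic over this range.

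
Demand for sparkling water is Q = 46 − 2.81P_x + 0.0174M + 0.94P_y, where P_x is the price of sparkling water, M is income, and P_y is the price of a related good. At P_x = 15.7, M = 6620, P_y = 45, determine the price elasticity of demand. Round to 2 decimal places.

-0.28

First evaluate Q: 46 − 2.81(15.7) + 0.0174(6620) + 0.94(45) = 46 − 44.117 + 115.188 + 42.3 = 159.371.
∂Q/∂P_x = −2.81, so E_p = (−2.81)·(15.7/159.371) ≈ -0.28.
|E_p| < 1: demand is inelastic.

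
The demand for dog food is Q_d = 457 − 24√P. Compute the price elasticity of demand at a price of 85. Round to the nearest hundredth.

At P = 85, Q_d = 235.7309.
dQ_d/dP = −24/(2√P) = −24/(2·9.2195).
Point elasticity E = (dQ_d/dP)·(P/Q_d) = -1.3016 × 85/235.7309 ≈ -0.47.
|E| < 1, so demand is inelastic at this price.

-0.47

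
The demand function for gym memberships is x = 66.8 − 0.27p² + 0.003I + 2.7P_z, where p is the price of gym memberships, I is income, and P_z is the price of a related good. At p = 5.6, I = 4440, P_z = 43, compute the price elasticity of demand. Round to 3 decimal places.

At the given point, x = 66.8 − 0.27(5.6)² + 0.003(4440) + 2.7(43) = 66.8 − 8.4672 + 13.32 + 116.1 = 187.7528.
∂x/∂p = −2·0.27·p = -3.024, so E_p = -3.024·(5.6/187.7528) ≈ -0.090.
|E_p| < 1: demand is inelastic.

-0.090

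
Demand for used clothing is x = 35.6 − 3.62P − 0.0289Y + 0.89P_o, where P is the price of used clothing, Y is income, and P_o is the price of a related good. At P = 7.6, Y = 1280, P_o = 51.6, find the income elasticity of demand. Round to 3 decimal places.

x = 35.6 − 3.62(7.6) − 0.0289(1280) + 0.89(51.6) = 35.6 − 27.512 − 36.992 + 45.924 = 17.02.
∂x/∂Y = −0.0289, so E_I = -0.0289·(1280/17.02) ≈ -2.173.
E_I < 0: inferior good.

-2.173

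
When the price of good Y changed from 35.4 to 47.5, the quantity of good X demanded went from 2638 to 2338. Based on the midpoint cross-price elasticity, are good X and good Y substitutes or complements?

%ΔQ_x = (2338 − 2638)/[(2638+2338)/2] = -300/2488 ≈ -0.1206.
%ΔP_y = (47.5 − 35.4)/[(35.4+47.5)/2] ≈ 0.2919.
E_xy = -0.1206/0.2919 ≈ -0.413.
E_xy < 0, so the goods are complements.

complements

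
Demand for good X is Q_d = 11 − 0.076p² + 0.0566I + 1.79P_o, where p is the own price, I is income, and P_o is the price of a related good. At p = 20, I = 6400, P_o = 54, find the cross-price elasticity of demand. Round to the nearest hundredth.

0.22

First evaluate Q_d: 11 − 0.076(20)² + 0.0566(6400) + 1.79(54) = 11 − 30.4 + 362.24 + 96.66 = 439.5.
∂Q_d/∂P_o = +1.79, so E_xy = 1.79·(54/439.5) ≈ 0.22.
E_xy > 0: the goods are substitutes.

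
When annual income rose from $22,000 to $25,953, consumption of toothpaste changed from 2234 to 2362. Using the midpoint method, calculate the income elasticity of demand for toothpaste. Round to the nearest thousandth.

%ΔQ = (2362 − 2234)/[(2234+2362)/2] = 128/2298 ≈ 0.0557.
%ΔI = (25,953 − 22,000)/[(22,000+25,953)/2] = 3953/23976.5 ≈ 0.1649.
E_I = %ΔQ/%ΔI ≈ 0.338.
E_I ∈ (0,1): normal good (necessity).

0.338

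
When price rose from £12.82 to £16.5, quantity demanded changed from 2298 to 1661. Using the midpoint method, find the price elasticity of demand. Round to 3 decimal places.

-1.282

%Δq = (1661 − 2298)/[(2298 + 1661)/2] = -637/1979.5 ≈ -0.3218.
%Δp = (16.5 − 12.82)/[(12.82 + 16.5)/2] = 3.68/14.66 ≈ 0.2510.
Arc elasticity E = %Δq/%Δp ≈ -0.3218/0.2510 ≈ -1.282.
|E| > 1: demand is elastic over this range.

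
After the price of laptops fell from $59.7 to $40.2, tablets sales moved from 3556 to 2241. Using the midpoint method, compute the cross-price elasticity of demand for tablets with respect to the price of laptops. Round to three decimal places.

%ΔQ_x = (2241 − 3556)/[(3556+2241)/2] = -1315/2898.5 ≈ -0.4537.
%ΔP_y = (40.2 − 59.7)/[(59.7+40.2)/2] ≈ -0.3904.
E_xy = -0.4537/-0.3904 ≈ 1.162.
E_xy > 0, so tablets and laptops are substitutes.

1.162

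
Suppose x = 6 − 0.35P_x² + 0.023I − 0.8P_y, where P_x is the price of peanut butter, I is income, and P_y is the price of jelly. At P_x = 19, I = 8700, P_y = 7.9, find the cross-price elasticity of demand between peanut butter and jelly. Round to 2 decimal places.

First evaluate x: 6 − 0.35(19)² + 0.023(8700) − 0.8(7.9) = 6 − 126.35 + 200.1 − 6.32 = 73.43.
∂x/∂P_y = −0.8, so E_xy = -0.8·(7.9/73.43) ≈ -0.09.
E_xy < 0: the goods are complements.

-0.09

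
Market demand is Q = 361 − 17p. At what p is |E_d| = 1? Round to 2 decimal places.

10.62

For linear demand Q = a − bp, E = −bp/(a − bp). |E| = 1 ⇒ bp = a − bp ⇒ p = a/(2b).
p = 361/(2·17) ≈ 10.62.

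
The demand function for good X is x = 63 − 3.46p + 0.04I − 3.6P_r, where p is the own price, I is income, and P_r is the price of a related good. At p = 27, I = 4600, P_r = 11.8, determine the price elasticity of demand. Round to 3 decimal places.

x = 63 − 3.46(27) + 0.04(4600) − 3.6(11.8) = 63 − 93.42 + 184 − 42.48 = 111.1.
∂x/∂p = −3.46, so E_p = (−3.46)·(27/111.1) ≈ -0.841.
|E_p| < 1: demand is inelastic.

-0.841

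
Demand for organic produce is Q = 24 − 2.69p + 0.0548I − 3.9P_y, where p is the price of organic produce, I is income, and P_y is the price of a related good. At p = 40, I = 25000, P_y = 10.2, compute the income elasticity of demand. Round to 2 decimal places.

Evaluating quantity at (p, I, P_y) gives Q = 24 − 2.69(40) + 0.0548(25000) − 3.9(10.2) = 24 − 107.6 + 1370 − 39.78 = 1246.62.
∂Q/∂I = +0.0548, so E_I = 0.0548·(25000/1246.62) ≈ 1.10.
E_I > 1: normal good (luxury).

1.10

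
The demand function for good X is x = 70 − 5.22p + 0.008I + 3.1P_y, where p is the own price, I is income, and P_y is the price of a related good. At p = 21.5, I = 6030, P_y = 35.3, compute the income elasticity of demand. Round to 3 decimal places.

At the given point, x = 70 − 5.22(21.5) + 0.008(6030) + 3.1(35.3) = 70 − 112.23 + 48.24 + 109.43 = 115.44.
∂x/∂I = +0.008, so E_I = 0.008·(6030/115.44) ≈ 0.418.
E_I ∈ (0,1): normal good (necessity).

0.418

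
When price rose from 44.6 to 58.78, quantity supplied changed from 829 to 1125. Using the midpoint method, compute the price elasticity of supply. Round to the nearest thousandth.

%ΔQ = (1125 − 829)/[(829 + 1125)/2] = 296/977 ≈ 0.3030.
%ΔP = (58.78 − 44.6)/[(44.6 + 58.78)/2] = 14.18/51.69 ≈ 0.2743.
Arc elasticity E = %ΔQ/%ΔP ≈ 0.3030/0.2743 ≈ 1.104.
|E| > 1: supply is elastic over this range.

1.104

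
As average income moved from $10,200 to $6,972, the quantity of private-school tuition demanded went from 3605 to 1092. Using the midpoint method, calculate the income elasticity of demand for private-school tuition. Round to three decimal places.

%ΔQ = (1092 − 3605)/[(3605+1092)/2] = -2513/2348.5 ≈ -1.0700.
%ΔM = (6,972 − 10,200)/[(10,200+6,972)/2] = -3228/8586 ≈ -0.3760.
E_I = %ΔQ/%ΔM ≈ 2.846.
E_I > 1: normal good (luxury).

2.846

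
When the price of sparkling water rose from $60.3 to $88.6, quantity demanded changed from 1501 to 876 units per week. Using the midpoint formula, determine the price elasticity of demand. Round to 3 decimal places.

%Δq = (876 − 1501)/[(1501 + 876)/2] = -625/1188.5 ≈ -0.5259.
%ΔP = (88.6 − 60.3)/[(60.3 + 88.6)/2] = 28.3/74.45 ≈ 0.3801.
Arc elasticity E = %Δq/%ΔP ≈ -0.5259/0.3801 ≈ -1.383.
|E| > 1: demand is elastic over this range.

-1.383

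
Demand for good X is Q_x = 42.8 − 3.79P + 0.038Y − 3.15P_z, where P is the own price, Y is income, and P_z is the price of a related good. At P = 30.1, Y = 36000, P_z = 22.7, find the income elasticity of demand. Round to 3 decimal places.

First evaluate Q_x: 42.8 − 3.79(30.1) + 0.038(36000) − 3.15(22.7) = 42.8 − 114.079 + 1368 − 71.505 = 1225.216.
∂Q_x/∂Y = +0.038, so E_I = 0.038·(36000/1225.216) ≈ 1.117.
E_I > 1: normal good (luxury).

1.117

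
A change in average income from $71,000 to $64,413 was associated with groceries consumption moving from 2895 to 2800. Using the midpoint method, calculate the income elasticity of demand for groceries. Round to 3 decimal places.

%ΔQ = (2800 − 2895)/[(2895+2800)/2] = -95/2847.5 ≈ -0.0334.
%ΔM = (64,413 − 71,000)/[(71,000+64,413)/2] = -6587/67706.5 ≈ -0.0973.
E_I = %ΔQ/%ΔM ≈ 0.343.
E_I ∈ (0,1): normal good (necessity).

0.343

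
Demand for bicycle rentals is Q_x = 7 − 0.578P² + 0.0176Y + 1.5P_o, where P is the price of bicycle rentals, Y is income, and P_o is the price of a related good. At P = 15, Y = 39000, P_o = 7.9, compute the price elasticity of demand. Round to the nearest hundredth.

-0.45

First evaluate Q_x: 7 − 0.578(15)² + 0.0176(39000) + 1.5(7.9) = 7 − 130.05 + 686.4 + 11.85 = 575.2.
∂Q_x/∂P = −2·0.578·P = -17.34, so E_p = -17.34·(15/575.2) ≈ -0.45.
|E_p| < 1: demand is inelastic.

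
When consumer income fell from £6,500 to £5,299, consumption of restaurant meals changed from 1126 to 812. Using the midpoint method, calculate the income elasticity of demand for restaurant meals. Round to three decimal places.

1.592

%ΔQ = (812 − 1126)/[(1126+812)/2] = -314/969 ≈ -0.3240.
%ΔM = (5,299 − 6,500)/[(6,500+5,299)/2] = -1201/5899.5 ≈ -0.2036.
E_I = %ΔQ/%ΔM ≈ 1.592.
E_I > 1: normal good (luxury).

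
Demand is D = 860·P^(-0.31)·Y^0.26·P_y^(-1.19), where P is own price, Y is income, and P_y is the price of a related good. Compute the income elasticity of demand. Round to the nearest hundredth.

For a Cobb–Douglas (constant-elasticity) form D = A·Y^α·…, the elasticity with respect to Y equals the exponent α at every point.
Here the exponent on Y is 0.26, so the income elasticity of demand is 0.26.

0.26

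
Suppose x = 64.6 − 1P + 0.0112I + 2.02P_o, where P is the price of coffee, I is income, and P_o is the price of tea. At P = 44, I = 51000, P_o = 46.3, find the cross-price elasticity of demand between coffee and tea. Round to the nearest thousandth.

Substituting, x = 64.6 − 1(44) + 0.0112(51000) + 2.02(46.3) = 64.6 − 44 + 571.2 + 93.526 = 685.326.
∂x/∂P_o = +2.02, so E_xy = 2.02·(46.3/685.326) ≈ 0.136.
E_xy > 0: the goods are substitutes.

0.136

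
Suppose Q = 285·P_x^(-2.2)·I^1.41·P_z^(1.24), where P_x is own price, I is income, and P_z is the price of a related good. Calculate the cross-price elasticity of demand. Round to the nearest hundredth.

1.24

For a Cobb–Douglas (constant-elasticity) form Q = A·P_z^α·…, the elasticity with respect to P_z equals the exponent α at every point.
Here the exponent on P_z is 1.24, so the cross-price elasticity of demand is 1.24.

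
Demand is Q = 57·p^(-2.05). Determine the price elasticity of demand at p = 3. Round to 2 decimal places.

-2.05

For a Cobb–Douglas (constant-elasticity) form Q = A·p^α·…, the elasticity with respect to p equals the exponent α at every point.
Here the exponent on p is -2.05, so the price elasticity of demand is -2.05.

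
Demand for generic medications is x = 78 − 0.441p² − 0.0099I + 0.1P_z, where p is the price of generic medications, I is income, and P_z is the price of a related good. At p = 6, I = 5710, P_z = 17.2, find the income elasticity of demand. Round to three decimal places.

Substituting, x = 78 − 0.441(6)² − 0.0099(5710) + 0.1(17.2) = 78 − 15.876 − 56.529 + 1.72 = 7.315.
∂x/∂I = −0.0099, so E_I = -0.0099·(5710/7.315) ≈ -7.728.
E_I < 0: inferior good.

-7.728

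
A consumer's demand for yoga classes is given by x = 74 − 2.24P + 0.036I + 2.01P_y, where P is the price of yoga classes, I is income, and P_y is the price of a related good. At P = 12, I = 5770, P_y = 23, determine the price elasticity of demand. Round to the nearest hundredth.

Evaluating quantity at (P, I, P_y) gives x = 74 − 2.24(12) + 0.036(5770) + 2.01(23) = 74 − 26.88 + 207.72 + 46.23 = 301.07.
∂x/∂P = −2.24, so E_p = (−2.24)·(12/301.07) ≈ -0.09.
|E_p| < 1: demand is inelastic.

-0.09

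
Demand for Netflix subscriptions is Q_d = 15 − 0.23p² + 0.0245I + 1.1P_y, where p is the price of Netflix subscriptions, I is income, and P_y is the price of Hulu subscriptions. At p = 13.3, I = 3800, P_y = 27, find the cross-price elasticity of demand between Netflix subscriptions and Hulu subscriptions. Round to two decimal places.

First evaluate Q_d: 15 − 0.23(13.3)² + 0.0245(3800) + 1.1(27) = 15 − 40.6847 + 93.1 + 29.7 = 97.1153.
∂Q_d/∂P_y = +1.1, so E_xy = 1.1·(27/97.1153) ≈ 0.31.
E_xy > 0: the goods are substitutes.

0.31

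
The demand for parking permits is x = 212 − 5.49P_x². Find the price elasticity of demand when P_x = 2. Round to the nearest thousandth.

At P_x = 2, x = 190.04.
dx/dP_x = −2·5.49·P_x = −21.96.
Point elasticity E = (dx/dP_x)·(P_x/x) = -21.96 × 2/190.04 ≈ -0.231.
|E| < 1, so demand is inelastic at this price.

-0.231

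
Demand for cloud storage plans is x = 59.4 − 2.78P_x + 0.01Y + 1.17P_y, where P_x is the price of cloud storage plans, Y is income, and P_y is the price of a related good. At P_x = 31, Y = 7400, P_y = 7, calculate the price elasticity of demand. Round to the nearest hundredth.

-1.56

x = 59.4 − 2.78(31) + 0.01(7400) + 1.17(7) = 59.4 − 86.18 + 74 + 8.19 = 55.41.
∂x/∂P_x = −2.78, so E_p = (−2.78)·(31/55.41) ≈ -1.56.
|E_p| > 1: demand is elastic.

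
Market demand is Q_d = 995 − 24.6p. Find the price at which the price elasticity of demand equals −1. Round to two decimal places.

For linear demand Q_d = a − bp, E = −bp/(a − bp). |E| = 1 ⇒ bp = a − bp ⇒ p = a/(2b).
p = 995/(2·24.6) ≈ 20.22.

20.22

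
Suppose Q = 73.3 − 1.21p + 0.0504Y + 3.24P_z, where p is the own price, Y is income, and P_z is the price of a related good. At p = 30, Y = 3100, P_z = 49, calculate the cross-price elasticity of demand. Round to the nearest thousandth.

Substituting, Q = 73.3 − 1.21(30) + 0.0504(3100) + 3.24(49) = 73.3 − 36.3 + 156.24 + 158.76 = 352.
∂Q/∂P_z = +3.24, so E_xy = 3.24·(49/352) ≈ 0.451.
E_xy > 0: the goods are substitutes.

0.451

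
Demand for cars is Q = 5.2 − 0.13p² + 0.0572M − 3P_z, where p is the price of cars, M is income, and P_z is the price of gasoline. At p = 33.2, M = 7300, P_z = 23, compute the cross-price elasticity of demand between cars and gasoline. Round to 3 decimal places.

At the given point, Q = 5.2 − 0.13(33.2)² + 0.0572(7300) − 3(23) = 5.2 − 143.2912 + 417.56 − 69 = 210.4688.
∂Q/∂P_z = −3, so E_xy = -3·(23/210.4688) ≈ -0.328.
E_xy < 0: the goods are complements.

-0.328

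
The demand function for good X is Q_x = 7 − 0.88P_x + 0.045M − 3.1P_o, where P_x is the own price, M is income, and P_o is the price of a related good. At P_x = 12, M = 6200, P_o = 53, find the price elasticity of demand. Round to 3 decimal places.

At the given point, Q_x = 7 − 0.88(12) + 0.045(6200) − 3.1(53) = 7 − 10.56 + 279 − 164.3 = 111.14.
∂Q_x/∂P_x = −0.88, so E_p = (−0.88)·(12/111.14) ≈ -0.095.
|E_p| < 1: demand is inelastic.

-0.095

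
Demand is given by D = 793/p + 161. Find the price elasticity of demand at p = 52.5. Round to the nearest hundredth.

-0.09

At p = 52.5, D = 176.1048.
dD/dp = −793/p² = −0.2877.
Point elasticity E = (dD/dp)·(p/D) = -0.2877 × 52.5/176.1048 ≈ -0.09.
|E| < 1, so demand is inelastic at this price.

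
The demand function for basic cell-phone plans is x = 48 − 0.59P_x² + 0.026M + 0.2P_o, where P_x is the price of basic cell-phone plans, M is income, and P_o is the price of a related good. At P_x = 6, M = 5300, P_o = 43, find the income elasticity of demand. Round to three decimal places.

First evaluate x: 48 − 0.59(6)² + 0.026(5300) + 0.2(43) = 48 − 21.24 + 137.8 + 8.6 = 173.16.
∂x/∂M = +0.026, so E_I = 0.026·(5300/173.16) ≈ 0.796.
E_I ∈ (0,1): normal good (necessity).

0.796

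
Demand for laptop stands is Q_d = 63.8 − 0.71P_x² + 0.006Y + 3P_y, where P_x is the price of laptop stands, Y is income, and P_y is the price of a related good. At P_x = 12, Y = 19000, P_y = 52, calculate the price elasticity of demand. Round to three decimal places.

-0.883

First evaluate Q_d: 63.8 − 0.71(12)² + 0.006(19000) + 3(52) = 63.8 − 102.24 + 114 + 156 = 231.56.
∂Q_d/∂P_x = −2·0.71·P_x = -17.04, so E_p = -17.04·(12/231.56) ≈ -0.883.
|E_p| < 1: demand is inelastic.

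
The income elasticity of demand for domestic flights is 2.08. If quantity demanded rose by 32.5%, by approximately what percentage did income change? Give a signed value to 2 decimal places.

15.63

%ΔQ ≈ E × %ΔI ⇒ %ΔI = %ΔQ / E = (32.5%)/(2.08) ≈ 15.63%.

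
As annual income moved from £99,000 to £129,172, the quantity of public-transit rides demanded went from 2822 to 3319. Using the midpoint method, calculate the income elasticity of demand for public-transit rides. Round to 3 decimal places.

%ΔQ = (3319 − 2822)/[(2822+3319)/2] = 497/3070.5 ≈ 0.1619.
%ΔI = (129,172 − 99,000)/[(99,000+129,172)/2] = 30172/114086 ≈ 0.2645.
E_I = %ΔQ/%ΔI ≈ 0.612.
E_I ∈ (0,1): normal good (necessity).

0.612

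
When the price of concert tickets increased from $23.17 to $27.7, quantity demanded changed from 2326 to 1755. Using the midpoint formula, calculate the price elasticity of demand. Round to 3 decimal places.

-1.571

%ΔQ = (1755 − 2326)/[(2326 + 1755)/2] = -571/2040.5 ≈ -0.2798.
%Δp = (27.7 − 23.17)/[(23.17 + 27.7)/2] = 4.53/25.435 ≈ 0.1781.
Arc elasticity E = %ΔQ/%Δp ≈ -0.2798/0.1781 ≈ -1.571.
|E| > 1: demand is elastic over this range.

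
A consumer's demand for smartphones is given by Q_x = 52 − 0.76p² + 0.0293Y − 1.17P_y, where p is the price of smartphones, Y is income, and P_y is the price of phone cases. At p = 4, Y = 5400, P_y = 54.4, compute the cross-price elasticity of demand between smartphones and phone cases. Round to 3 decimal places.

Q_x = 52 − 0.76(4)² + 0.0293(5400) − 1.17(54.4) = 52 − 12.16 + 158.22 − 63.648 = 134.412.
∂Q_x/∂P_y = −1.17, so E_xy = -1.17·(54.4/134.412) ≈ -0.474.
E_xy < 0: the goods are complements.

-0.474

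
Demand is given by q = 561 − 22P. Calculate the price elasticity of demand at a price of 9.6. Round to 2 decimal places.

-0.60

At P = 9.6, q = 349.8.
dq/dP = −22.
Point elasticity E = (dq/dP)·(P/q) = -22 × 9.6/349.8 ≈ -0.60.
|E| < 1, so demand is inelastic at this price.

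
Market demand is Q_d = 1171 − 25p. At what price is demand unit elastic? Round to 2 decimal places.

For linear demand Q_d = a − bp, E = −bp/(a − bp). |E| = 1 ⇒ bp = a − bp ⇒ p = a/(2b).
p = 1171/(2·25) = 23.42.

23.42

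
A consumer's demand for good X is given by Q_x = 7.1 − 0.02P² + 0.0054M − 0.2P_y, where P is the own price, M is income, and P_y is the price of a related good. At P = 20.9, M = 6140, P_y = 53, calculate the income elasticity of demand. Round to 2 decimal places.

1.58

Q_x = 7.1 − 0.02(20.9)² + 0.0054(6140) − 0.2(53) = 7.1 − 8.7362 + 33.156 − 10.6 = 20.9198.
∂Q_x/∂M = +0.0054, so E_I = 0.0054·(6140/20.9198) ≈ 1.58.
E_I > 1: normal good (luxury).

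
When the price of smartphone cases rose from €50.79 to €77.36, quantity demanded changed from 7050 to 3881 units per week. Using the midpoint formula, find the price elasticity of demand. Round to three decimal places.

-1.398

%ΔQ = (3881 − 7050)/[(7050 + 3881)/2] = -3169/5465.5 ≈ -0.5798.
%Δp = (77.36 − 50.79)/[(50.79 + 77.36)/2] = 26.57/64.075 ≈ 0.4147.
Arc elasticity E = %ΔQ/%Δp ≈ -0.5798/0.4147 ≈ -1.398.
|E| > 1: demand is elastic over this range.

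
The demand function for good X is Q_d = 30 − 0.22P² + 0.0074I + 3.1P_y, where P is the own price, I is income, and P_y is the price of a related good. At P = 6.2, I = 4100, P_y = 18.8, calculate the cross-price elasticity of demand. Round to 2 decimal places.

At the given point, Q_d = 30 − 0.22(6.2)² + 0.0074(4100) + 3.1(18.8) = 30 − 8.4568 + 30.34 + 58.28 = 110.1632.
∂Q_d/∂P_y = +3.1, so E_xy = 3.1·(18.8/110.1632) ≈ 0.53.
E_xy > 0: the goods are substitutes.

0.53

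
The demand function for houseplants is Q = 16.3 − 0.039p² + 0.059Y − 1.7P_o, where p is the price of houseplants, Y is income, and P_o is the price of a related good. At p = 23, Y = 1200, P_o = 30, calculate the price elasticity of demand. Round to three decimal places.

At the given point, Q = 16.3 − 0.039(23)² + 0.059(1200) − 1.7(30) = 16.3 − 20.631 + 70.8 − 51 = 15.469.
∂Q/∂p = −2·0.039·p = -1.794, so E_p = -1.794·(23/15.469) ≈ -2.667.
|E_p| > 1: demand is elastic.

-2.667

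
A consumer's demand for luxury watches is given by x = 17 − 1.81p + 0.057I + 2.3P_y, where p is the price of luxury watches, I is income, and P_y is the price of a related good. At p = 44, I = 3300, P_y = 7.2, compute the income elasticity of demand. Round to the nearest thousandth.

First evaluate x: 17 − 1.81(44) + 0.057(3300) + 2.3(7.2) = 17 − 79.64 + 188.1 + 16.56 = 142.02.
∂x/∂I = +0.057, so E_I = 0.057·(3300/142.02) ≈ 1.324.
E_I > 1: normal good (luxury).

1.324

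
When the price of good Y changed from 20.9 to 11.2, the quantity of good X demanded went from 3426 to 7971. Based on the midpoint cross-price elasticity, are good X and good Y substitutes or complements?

complements

%ΔQ_x = (7971 − 3426)/[(3426+7971)/2] = 4545/5698.5 ≈ 0.7976.
%ΔP_y = (11.2 − 20.9)/[(20.9+11.2)/2] ≈ -0.6044.
E_xy = 0.7976/-0.6044 ≈ -1.320.
E_xy < 0, so the goods are complements.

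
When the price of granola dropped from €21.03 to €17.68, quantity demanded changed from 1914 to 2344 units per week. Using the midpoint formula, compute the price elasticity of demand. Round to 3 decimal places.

%Δq = (2344 − 1914)/[(1914 + 2344)/2] = 430/2129 ≈ 0.2020.
%ΔP = (17.68 − 21.03)/[(21.03 + 17.68)/2] = -3.35/19.355 ≈ -0.1731.
Arc elasticity E = %Δq/%ΔP ≈ 0.2020/-0.1731 ≈ -1.167.
|E| > 1: demand is elastic over this range.

-1.167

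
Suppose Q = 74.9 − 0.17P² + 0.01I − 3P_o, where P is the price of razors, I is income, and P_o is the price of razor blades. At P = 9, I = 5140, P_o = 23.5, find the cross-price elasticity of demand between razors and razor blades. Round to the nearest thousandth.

Q = 74.9 − 0.17(9)² + 0.01(5140) − 3(23.5) = 74.9 − 13.77 + 51.4 − 70.5 = 42.03.
∂Q/∂P_o = −3, so E_xy = -3·(23.5/42.03) ≈ -1.677.
E_xy < 0: the goods are complements.

-1.677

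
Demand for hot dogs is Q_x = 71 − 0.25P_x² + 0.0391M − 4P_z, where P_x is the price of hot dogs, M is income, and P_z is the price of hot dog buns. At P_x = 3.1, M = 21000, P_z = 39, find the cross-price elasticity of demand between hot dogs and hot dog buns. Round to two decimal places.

Q_x = 71 − 0.25(3.1)² + 0.0391(21000) − 4(39) = 71 − 2.4025 + 821.1 − 156 = 733.6975.
∂Q_x/∂P_z = −4, so E_xy = -4·(39/733.6975) ≈ -0.21.
E_xy < 0: the goods are complements.

-0.21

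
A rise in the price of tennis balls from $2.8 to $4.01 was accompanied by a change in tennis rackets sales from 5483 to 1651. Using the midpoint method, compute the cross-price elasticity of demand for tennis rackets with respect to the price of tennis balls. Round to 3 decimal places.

%ΔQ_x = (1651 − 5483)/[(5483+1651)/2] = -3832/3567 ≈ -1.0743.
%ΔP_y = (4.01 − 2.8)/[(2.8+4.01)/2] ≈ 0.3554.
E_xy = -1.0743/0.3554 ≈ -3.023.
E_xy < 0, so tennis rackets and tennis balls are complements.

-3.023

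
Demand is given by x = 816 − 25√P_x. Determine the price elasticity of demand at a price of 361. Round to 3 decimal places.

At P_x = 361, x = 341.
dx/dP_x = −25/(2√P_x) = −25/(2·19).
Point elasticity E = (dx/dP_x)·(P_x/x) = -0.6579 × 361/341 ≈ -0.696.
|E| < 1, so demand is inelastic at this price.

-0.696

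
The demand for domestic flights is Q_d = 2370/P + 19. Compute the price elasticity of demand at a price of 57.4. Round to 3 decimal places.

At P = 57.4, Q_d = 60.2892.
dQ_d/dP = −2370/P² = −0.7193.
Point elasticity E = (dQ_d/dP)·(P/Q_d) = -0.7193 × 57.4/60.2892 ≈ -0.685.
|E| < 1, so demand is inelastic at this price.

-0.685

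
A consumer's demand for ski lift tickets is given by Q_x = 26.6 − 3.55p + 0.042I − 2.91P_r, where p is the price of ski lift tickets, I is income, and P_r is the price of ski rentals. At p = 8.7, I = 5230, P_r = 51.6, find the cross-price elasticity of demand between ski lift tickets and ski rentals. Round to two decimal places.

Substituting, Q_x = 26.6 − 3.55(8.7) + 0.042(5230) − 2.91(51.6) = 26.6 − 30.885 + 219.66 − 150.156 = 65.219.
∂Q_x/∂P_r = −2.91, so E_xy = -2.91·(51.6/65.219) ≈ -2.30.
E_xy < 0: the goods are complements.

-2.30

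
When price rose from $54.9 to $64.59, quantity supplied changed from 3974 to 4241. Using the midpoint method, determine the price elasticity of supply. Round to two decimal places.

0.40

%ΔQ = (4241 − 3974)/[(3974 + 4241)/2] = 267/4107.5 ≈ 0.0650.
%Δp = (64.59 − 54.9)/[(54.9 + 64.59)/2] = 9.69/59.745 ≈ 0.1622.
Arc elasticity E = %ΔQ/%Δp ≈ 0.0650/0.1622 ≈ 0.40.
|E| < 1: supply is inelastic over this range.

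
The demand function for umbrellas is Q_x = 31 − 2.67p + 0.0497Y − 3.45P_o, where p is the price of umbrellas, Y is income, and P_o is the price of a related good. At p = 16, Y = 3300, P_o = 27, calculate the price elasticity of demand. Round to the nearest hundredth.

-0.72

Evaluating quantity at (p, Y, P_o) gives Q_x = 31 − 2.67(16) + 0.0497(3300) − 3.45(27) = 31 − 42.72 + 164.01 − 93.15 = 59.14.
∂Q_x/∂p = −2.67, so E_p = (−2.67)·(16/59.14) ≈ -0.72.
|E_p| < 1: demand is inelastic.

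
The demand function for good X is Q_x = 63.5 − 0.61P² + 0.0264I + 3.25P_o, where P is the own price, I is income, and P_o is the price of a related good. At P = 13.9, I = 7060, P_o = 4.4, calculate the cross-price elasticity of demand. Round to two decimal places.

Substituting, Q_x = 63.5 − 0.61(13.9)² + 0.0264(7060) + 3.25(4.4) = 63.5 − 117.8581 + 186.384 + 14.3 = 146.3259.
∂Q_x/∂P_o = +3.25, so E_xy = 3.25·(4.4/146.3259) ≈ 0.10.
E_xy > 0: the goods are substitutes.

0.10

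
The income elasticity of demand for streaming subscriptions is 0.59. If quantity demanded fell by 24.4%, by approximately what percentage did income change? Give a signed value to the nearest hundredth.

-41.36

%ΔQ ≈ E × %ΔI ⇒ %ΔI = %ΔQ / E = (-24.4%)/(0.59) ≈ -41.36%.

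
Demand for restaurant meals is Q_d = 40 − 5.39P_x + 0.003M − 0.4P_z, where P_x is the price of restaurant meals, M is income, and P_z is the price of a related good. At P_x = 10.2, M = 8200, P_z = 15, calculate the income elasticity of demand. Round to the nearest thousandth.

6.792

Evaluating quantity at (P_x, M, P_z) gives Q_d = 40 − 5.39(10.2) + 0.003(8200) − 0.4(15) = 40 − 54.978 + 24.6 − 6 = 3.622.
∂Q_d/∂M = +0.003, so E_I = 0.003·(8200/3.622) ≈ 6.792.
E_I > 1: normal good (luxury).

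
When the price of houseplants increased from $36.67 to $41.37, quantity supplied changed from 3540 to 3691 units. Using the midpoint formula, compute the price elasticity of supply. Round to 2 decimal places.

0.35

%Δq = (3691 − 3540)/[(3540 + 3691)/2] = 151/3615.5 ≈ 0.0418.
%ΔP = (41.37 − 36.67)/[(36.67 + 41.37)/2] = 4.7/39.02 ≈ 0.1205.
Arc elasticity E = %Δq/%ΔP ≈ 0.0418/0.1205 ≈ 0.35.
|E| < 1: supply is inelastic over this range.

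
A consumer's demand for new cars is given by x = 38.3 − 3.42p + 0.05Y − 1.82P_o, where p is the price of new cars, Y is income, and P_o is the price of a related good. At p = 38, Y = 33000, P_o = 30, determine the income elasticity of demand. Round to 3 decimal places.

Evaluating quantity at (p, Y, P_o) gives x = 38.3 − 3.42(38) + 0.05(33000) − 1.82(30) = 38.3 − 129.96 + 1650 − 54.6 = 1503.74.
∂x/∂Y = +0.05, so E_I = 0.05·(33000/1503.74) ≈ 1.097.
E_I > 1: normal good (luxury).

1.097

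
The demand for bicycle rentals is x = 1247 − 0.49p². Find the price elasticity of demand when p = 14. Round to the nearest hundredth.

At p = 14, x = 1150.96.
dx/dp = −2·0.49·p = −13.72.
Point elasticity E = (dx/dp)·(p/x) = -13.72 × 14/1150.96 ≈ -0.17.
|E| < 1, so demand is inelastic at this price.

-0.17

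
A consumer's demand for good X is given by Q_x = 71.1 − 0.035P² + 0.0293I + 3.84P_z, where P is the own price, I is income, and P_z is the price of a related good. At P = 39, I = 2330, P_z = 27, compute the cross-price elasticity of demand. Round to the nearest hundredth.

0.55

Substituting, Q_x = 71.1 − 0.035(39)² + 0.0293(2330) + 3.84(27) = 71.1 − 53.235 + 68.269 + 103.68 = 189.814.
∂Q_x/∂P_z = +3.84, so E_xy = 3.84·(27/189.814) ≈ 0.55.
E_xy > 0: the goods are substitutes.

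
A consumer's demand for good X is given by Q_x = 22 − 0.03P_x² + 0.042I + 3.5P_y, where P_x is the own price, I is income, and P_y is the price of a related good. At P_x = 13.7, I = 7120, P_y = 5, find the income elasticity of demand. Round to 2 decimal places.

Substituting, Q_x = 22 − 0.03(13.7)² + 0.042(7120) + 3.5(5) = 22 − 5.6307 + 299.04 + 17.5 = 332.9093.
∂Q_x/∂I = +0.042, so E_I = 0.042·(7120/332.9093) ≈ 0.90.
E_I ∈ (0,1): normal good (necessity).

0.90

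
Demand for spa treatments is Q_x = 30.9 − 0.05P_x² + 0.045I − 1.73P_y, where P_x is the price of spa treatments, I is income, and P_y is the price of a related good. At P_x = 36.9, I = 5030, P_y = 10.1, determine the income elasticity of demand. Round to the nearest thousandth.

1.318

At the given point, Q_x = 30.9 − 0.05(36.9)² + 0.045(5030) − 1.73(10.1) = 30.9 − 68.0805 + 226.35 − 17.473 = 171.6965.
∂Q_x/∂I = +0.045, so E_I = 0.045·(5030/171.6965) ≈ 1.318.
E_I > 1: normal good (luxury).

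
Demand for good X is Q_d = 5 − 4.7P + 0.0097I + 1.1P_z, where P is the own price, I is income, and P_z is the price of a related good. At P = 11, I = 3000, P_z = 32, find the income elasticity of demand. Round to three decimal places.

1.653

Q_d = 5 − 4.7(11) + 0.0097(3000) + 1.1(32) = 5 − 51.7 + 29.1 + 35.2 = 17.6.
∂Q_d/∂I = +0.0097, so E_I = 0.0097·(3000/17.6) ≈ 1.653.
E_I > 1: normal good (luxury).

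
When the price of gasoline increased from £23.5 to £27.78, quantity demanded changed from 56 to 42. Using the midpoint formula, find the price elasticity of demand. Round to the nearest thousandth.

%Δq = (42 − 56)/[(56 + 42)/2] = -14/49 ≈ -0.2857.
%ΔP = (27.78 − 23.5)/[(23.5 + 27.78)/2] = 4.28/25.64 ≈ 0.1669.
Arc elasticity E = %Δq/%ΔP ≈ -0.2857/0.1669 ≈ -1.712.
|E| > 1: demand is elastic over this range.

-1.712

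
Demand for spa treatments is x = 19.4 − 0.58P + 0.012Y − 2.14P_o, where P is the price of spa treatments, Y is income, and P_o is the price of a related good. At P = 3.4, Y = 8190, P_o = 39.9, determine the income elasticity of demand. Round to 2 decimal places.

Substituting, x = 19.4 − 0.58(3.4) + 0.012(8190) − 2.14(39.9) = 19.4 − 1.972 + 98.28 − 85.386 = 30.322.
∂x/∂Y = +0.012, so E_I = 0.012·(8190/30.322) ≈ 3.24.
E_I > 1: normal good (luxury).

3.24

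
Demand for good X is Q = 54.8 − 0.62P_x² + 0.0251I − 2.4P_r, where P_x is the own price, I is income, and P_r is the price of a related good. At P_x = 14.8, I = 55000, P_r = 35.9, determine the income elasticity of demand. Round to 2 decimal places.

1.14

Substituting, Q = 54.8 − 0.62(14.8)² + 0.0251(55000) − 2.4(35.9) = 54.8 − 135.8048 + 1380.5 − 86.16 = 1213.3352.
∂Q/∂I = +0.0251, so E_I = 0.0251·(55000/1213.3352) ≈ 1.14.
E_I > 1: normal good (luxury).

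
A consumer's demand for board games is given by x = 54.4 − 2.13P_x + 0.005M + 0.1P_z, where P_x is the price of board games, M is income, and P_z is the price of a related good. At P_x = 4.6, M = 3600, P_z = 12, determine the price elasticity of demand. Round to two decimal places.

Substituting, x = 54.4 − 2.13(4.6) + 0.005(3600) + 0.1(12) = 54.4 − 9.798 + 18 + 1.2 = 63.802.
∂x/∂P_x = −2.13, so E_p = (−2.13)·(4.6/63.802) ≈ -0.15.
|E_p| < 1: demand is inelastic.

-0.15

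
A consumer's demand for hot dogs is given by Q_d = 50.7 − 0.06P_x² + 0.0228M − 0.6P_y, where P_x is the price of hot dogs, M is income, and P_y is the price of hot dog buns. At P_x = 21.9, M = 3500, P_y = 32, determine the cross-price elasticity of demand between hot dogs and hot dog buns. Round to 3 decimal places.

-0.233

At the given point, Q_d = 50.7 − 0.06(21.9)² + 0.0228(3500) − 0.6(32) = 50.7 − 28.7766 + 79.8 − 19.2 = 82.5234.
∂Q_d/∂P_y = −0.6, so E_xy = -0.6·(32/82.5234) ≈ -0.233.
E_xy < 0: the goods are complements.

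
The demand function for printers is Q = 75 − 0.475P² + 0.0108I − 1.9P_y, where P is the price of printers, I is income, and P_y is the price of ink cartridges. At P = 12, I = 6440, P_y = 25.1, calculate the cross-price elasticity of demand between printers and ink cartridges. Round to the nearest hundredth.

Q = 75 − 0.475(12)² + 0.0108(6440) − 1.9(25.1) = 75 − 68.4 + 69.552 − 47.69 = 28.462.
∂Q/∂P_y = −1.9, so E_xy = -1.9·(25.1/28.462) ≈ -1.68.
E_xy < 0: the goods are complements.

-1.68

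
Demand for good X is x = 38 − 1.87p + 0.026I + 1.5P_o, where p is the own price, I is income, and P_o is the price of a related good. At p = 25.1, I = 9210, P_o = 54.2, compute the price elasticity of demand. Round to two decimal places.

Evaluating quantity at (p, I, P_o) gives x = 38 − 1.87(25.1) + 0.026(9210) + 1.5(54.2) = 38 − 46.937 + 239.46 + 81.3 = 311.823.
∂x/∂p = −1.87, so E_p = (−1.87)·(25.1/311.823) ≈ -0.15.
|E_p| < 1: demand is inelastic.

-0.15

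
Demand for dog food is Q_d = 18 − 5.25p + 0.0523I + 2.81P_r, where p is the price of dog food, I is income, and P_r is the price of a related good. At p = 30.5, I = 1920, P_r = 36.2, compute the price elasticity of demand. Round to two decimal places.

-2.67

Evaluating quantity at (p, I, P_r) gives Q_d = 18 − 5.25(30.5) + 0.0523(1920) + 2.81(36.2) = 18 − 160.125 + 100.416 + 101.722 = 60.013.
∂Q_d/∂p = −5.25, so E_p = (−5.25)·(30.5/60.013) ≈ -2.67.
|E_p| > 1: demand is elastic.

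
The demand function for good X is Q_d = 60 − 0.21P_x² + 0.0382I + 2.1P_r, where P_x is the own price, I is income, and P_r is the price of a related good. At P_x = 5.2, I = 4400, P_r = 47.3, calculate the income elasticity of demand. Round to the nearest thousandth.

Evaluating quantity at (P_x, I, P_r) gives Q_d = 60 − 0.21(5.2)² + 0.0382(4400) + 2.1(47.3) = 60 − 5.6784 + 168.08 + 99.33 = 321.7316.
∂Q_d/∂I = +0.0382, so E_I = 0.0382·(4400/321.7316) ≈ 0.522.
E_I ∈ (0,1): normal good (necessity).

0.522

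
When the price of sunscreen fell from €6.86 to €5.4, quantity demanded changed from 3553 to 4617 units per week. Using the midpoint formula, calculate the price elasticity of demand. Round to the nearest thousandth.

%Δq = (4617 − 3553)/[(3553 + 4617)/2] = 1064/4085 ≈ 0.2605.
%Δp = (5.4 − 6.86)/[(6.86 + 5.4)/2] = -1.46/6.13 ≈ -0.2382.
Arc elasticity E = %Δq/%Δp ≈ 0.2605/-0.2382 ≈ -1.094.
|E| > 1: demand is elastic over this range.

-1.094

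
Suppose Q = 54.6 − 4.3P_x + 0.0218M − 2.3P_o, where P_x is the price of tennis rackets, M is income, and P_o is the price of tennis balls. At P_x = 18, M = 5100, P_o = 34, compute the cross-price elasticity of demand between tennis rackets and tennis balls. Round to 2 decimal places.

First evaluate Q: 54.6 − 4.3(18) + 0.0218(5100) − 2.3(34) = 54.6 − 77.4 + 111.18 − 78.2 = 10.18.
∂Q/∂P_o = −2.3, so E_xy = -2.3·(34/10.18) ≈ -7.68.
E_xy < 0: the goods are complements.

-7.68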